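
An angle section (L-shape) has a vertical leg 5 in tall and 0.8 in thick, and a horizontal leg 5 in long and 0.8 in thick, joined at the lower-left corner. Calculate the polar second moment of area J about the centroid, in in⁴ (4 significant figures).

J ≈ 33.13 in⁴

Treat the section as a set of non-overlapping primitives; coordinates are from the bounding-box lower-left.
Vertical leg: 0.8 × 5, A = 4 in², y = 2.5 in, Ī = 8.33333 in⁴.
Horizontal leg (remainder): 4.2 × 0.8, A = 3.36 in², y = 0.4 in, Ī = 0.1792 in⁴.
Centroid: ȳ = ΣA·y / ΣA = 1.5413 in.
Transfer each piece to the centroidal x-axis using Ī + A·d² with d = y − 1.5413:
  vertical leg: d = 0.958696 in → contributes +12.0097 in⁴
  horizontal leg (remainder): d = -1.1413 in → contributes +4.55585 in⁴
Total I = 16.5656 in⁴.
For the y-axis: x̄ = 1.5413 in.
Repeating about the centroidal y-axis gives I_y = 16.5656 in⁴.
Polar second moment: J = I_x + I_y = 33.1312 in⁴.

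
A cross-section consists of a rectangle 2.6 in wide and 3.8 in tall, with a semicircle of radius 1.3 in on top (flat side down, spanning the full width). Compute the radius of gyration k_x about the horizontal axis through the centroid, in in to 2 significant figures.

Treat the section as a set of non-overlapping primitives; coordinates are from the bounding-box lower-left.
Rectangular body: 2.6 × 3.8, A = 9.88 in², y = 1.9 in, Ī = 11.89 in⁴.
Semicircular cap: semicircle r = 1.3, A = 2.655 in², y = 4.352 in, Ī = 0.3135 in⁴.
Centroid: ȳ = ΣA·y / ΣA = 2.419 in.
Transfer each piece to the horizontal axis through the centroid using Ī + A·d² with d = y − 2.419:
  rectangular body: d = -0.5192 in → contributes +14.55 in⁴
  semicircular cap: d = 1.932 in → contributes +10.23 in⁴
Total I = 24.78 in⁴.
Radius of gyration: k = √(I/A) = √(24.78 / 12.53) = 1.406 in.

k_x ≈ 1.4 in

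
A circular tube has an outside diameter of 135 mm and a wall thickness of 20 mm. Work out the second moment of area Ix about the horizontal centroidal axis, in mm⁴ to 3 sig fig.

Ix ≈ 1.23 × 10⁷ mm⁴

Decompose the section into non-overlapping parts with the origin at the bottom-left of its bounding rectangle.
Outer circle: ⌀135, A = 14 314 mm², y = 67.5 mm, Ī = 16 304 406 mm⁴.
Bore (subtracted): ⌀95, A = 7088.2 mm², y = 67.5 mm, Ī = 3 998 198 mm⁴.
By symmetry the centroid is at mid-height, ȳ = 67.5 mm.
All pieces are centred on the horizontal centroidal axis, so I = ΣĪ (holes subtracted) = 12 306 207 mm⁴.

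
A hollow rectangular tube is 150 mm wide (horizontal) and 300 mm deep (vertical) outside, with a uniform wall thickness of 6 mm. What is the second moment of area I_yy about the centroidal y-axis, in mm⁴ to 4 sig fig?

I_yy ≈ 2.130 × 10⁷ mm⁴

Treat the section as a set of non-overlapping primitives; coordinates are from the bounding-box lower-left.
Outer rectangle: 150 × 300, A = 45 000 mm², x = 75 mm, Ī = 84 375 000 mm⁴.
Inner void (subtracted): 138 × 288, A = 39 744 mm², x = 75 mm, Ī = 63 073 728 mm⁴.
By symmetry the centroid is at mid-width, x̄ = 75 mm.
All pieces are centred on the centroidal y-axis, so I = ΣĪ (holes subtracted) = 21 301 272 mm⁴.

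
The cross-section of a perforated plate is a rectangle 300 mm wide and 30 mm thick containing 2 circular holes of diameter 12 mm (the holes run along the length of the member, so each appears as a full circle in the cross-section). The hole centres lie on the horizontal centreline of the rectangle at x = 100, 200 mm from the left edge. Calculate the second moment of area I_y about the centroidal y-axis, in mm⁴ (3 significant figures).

I_y ≈ 6.69 × 10⁷ mm⁴

Break the section into simple shapes (no overlaps), measuring from the bottom-left corner of the bounding box.
Plate: 300 × 30, A = 9 000 mm², x = 150 mm, Ī = 67 500 000 mm⁴.
Hole 1 (subtracted): ⌀12, A = 113.1 mm², x = 100 mm, Ī = 1017.9 mm⁴.
Hole 2 (subtracted): ⌀12, A = 113.1 mm², x = 200 mm, Ī = 1017.9 mm⁴.
By symmetry the centroid is at mid-width, x̄ = 150 mm.
Transfer each piece to the centroidal y-axis using Ī + A·d² with d = x − 150:
  plate: d = 0 mm → contributes +67 500 000 mm⁴
  hole 1: d = -50 mm → contributes −283 761 mm⁴
  hole 2: d = 50 mm → contributes −283 761 mm⁴
Total I = 66 932 478 mm⁴.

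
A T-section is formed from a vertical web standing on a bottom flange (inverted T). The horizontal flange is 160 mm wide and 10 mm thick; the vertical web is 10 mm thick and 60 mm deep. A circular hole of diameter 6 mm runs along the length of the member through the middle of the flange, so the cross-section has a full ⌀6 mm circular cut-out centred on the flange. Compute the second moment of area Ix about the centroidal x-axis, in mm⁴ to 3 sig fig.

Treat the section as a set of non-overlapping primitives; coordinates are from the bounding-box lower-left.
Flange: 160 × 10, A = 1 600 mm², y = 5 mm, Ī = 13 333 mm⁴.
Web: 10 × 60, A = 600 mm², y = 40 mm, Ī = 180 000 mm⁴.
Hole (subtracted): ⌀6, A = 28.274 mm², y = 5 mm, Ī = 63.617 mm⁴.
Centroid: ȳ = ΣA·y / ΣA = 14.67 mm.
Transfer each piece to the centroidal x-axis using Ī + A·d² with d = y − 14.67:
  flange: d = -9.6697 mm → contributes +162 939 mm⁴
  web: d = 25.33 mm → contributes +564 974 mm⁴
  hole: d = -9.6697 mm → contributes −2707.4 mm⁴
Total I = 725 205 mm⁴.

Ix ≈ 7.25 × 10⁵ mm⁴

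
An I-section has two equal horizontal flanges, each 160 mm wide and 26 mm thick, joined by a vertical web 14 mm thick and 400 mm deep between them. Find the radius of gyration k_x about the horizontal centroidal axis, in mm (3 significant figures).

Decompose the section into non-overlapping parts with the origin at the bottom-left of its bounding rectangle.
Bottom flange: 160 × 26, A = 4 160 mm², y = 13 mm, Ī = 234 347 mm⁴.
Web: 14 × 400, A = 5 600 mm², y = 226 mm, Ī = 74 666 667 mm⁴.
Top flange: 160 × 26, A = 4 160 mm², y = 439 mm, Ī = 234 347 mm⁴.
By symmetry the centroid is at mid-height, ȳ = 226 mm.
Transfer each piece to the horizontal centroidal axis using Ī + A·d² with d = y − 226:
  bottom flange: d = -213 mm → contributes +188 969 387 mm⁴
  web: d = 0 mm → contributes +74 666 667 mm⁴
  top flange: d = 213 mm → contributes +188 969 387 mm⁴
Total I = 452 605 440 mm⁴.
Radius of gyration: k = √(I/A) = √(452 605 440 / 13 920) = 180.32 mm.

k_x ≈ 180 mm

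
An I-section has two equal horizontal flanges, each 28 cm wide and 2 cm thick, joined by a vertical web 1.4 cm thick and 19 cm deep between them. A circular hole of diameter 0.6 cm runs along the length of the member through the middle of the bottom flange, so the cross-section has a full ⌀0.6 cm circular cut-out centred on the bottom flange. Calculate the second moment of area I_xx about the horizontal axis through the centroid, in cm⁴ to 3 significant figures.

I_xx ≈ 1.32 × 10⁴ cm⁴

Treat the section as a set of non-overlapping primitives; coordinates are from the bounding-box lower-left.
Bottom flange: 28 × 2, A = 56 cm², y = 1 cm, Ī = 18.667 cm⁴.
Web: 1.4 × 19, A = 26.6 cm², y = 11.5 cm, Ī = 800.22 cm⁴.
Top flange: 28 × 2, A = 56 cm², y = 22 cm, Ī = 18.667 cm⁴.
Hole (subtracted): ⌀0.6, A = 0.28274 cm², y = 1 cm, Ī = 0.0063617 cm⁴.
Centroid: ȳ = ΣA·y / ΣA = 11.521 cm.
Transfer each piece to the horizontal axis through the centroid using Ī + A·d² with d = y − 11.521:
  bottom flange: d = -10.521 cm → contributes +6217.9 cm⁴
  web: d = -0.021464 cm → contributes +800.23 cm⁴
  top flange: d = 10.479 cm → contributes +6167.5 cm⁴
  hole: d = -10.521 cm → contributes −31.306 cm⁴
Total I = 13 154 cm⁴.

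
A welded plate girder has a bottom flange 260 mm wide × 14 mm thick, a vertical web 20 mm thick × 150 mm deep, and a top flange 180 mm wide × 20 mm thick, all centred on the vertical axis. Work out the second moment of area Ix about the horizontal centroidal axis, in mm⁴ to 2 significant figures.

Ix ≈ 5.6 × 10⁷ mm⁴

Split into non-overlapping primitives; take the origin at the lower-left of the bounding box.
Bottom plate: 260 × 14, A = 3 640 mm², y = 7 mm, Ī = 59 453 mm⁴.
Web plate: 20 × 150, A = 3 000 mm², y = 89 mm, Ī = 5 625 000 mm⁴.
Top plate: 180 × 20, A = 3 600 mm², y = 174 mm, Ī = 120 000 mm⁴.
Centroid: ȳ = ΣA·y / ΣA = 89.73 mm.
Transfer each piece to the horizontal centroidal axis using Ī + A·d² with d = y − 89.73:
  bottom plate: d = -82.73 mm → contributes +24 975 169 mm⁴
  web plate: d = -0.7344 mm → contributes +5 626 618 mm⁴
  top plate: d = 84.27 mm → contributes +25 682 504 mm⁴
Total I = 56 284 291 mm⁴.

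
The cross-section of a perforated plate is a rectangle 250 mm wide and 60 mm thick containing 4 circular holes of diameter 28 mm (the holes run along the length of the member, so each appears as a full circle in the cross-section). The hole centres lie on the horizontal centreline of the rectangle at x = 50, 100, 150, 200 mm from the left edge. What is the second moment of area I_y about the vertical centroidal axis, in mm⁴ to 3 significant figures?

I_y ≈ 7.03 × 10⁷ mm⁴

Split into non-overlapping primitives; take the origin at the lower-left of the bounding box.
Plate: 250 × 60, A = 15 000 mm², x = 125 mm, Ī = 78 125 000 mm⁴.
Hole 1 (subtracted): ⌀28, A = 615.75 mm², x = 50 mm, Ī = 30 172 mm⁴.
Hole 2 (subtracted): ⌀28, A = 615.75 mm², x = 100 mm, Ī = 30 172 mm⁴.
Hole 3 (subtracted): ⌀28, A = 615.75 mm², x = 150 mm, Ī = 30 172 mm⁴.
Hole 4 (subtracted): ⌀28, A = 615.75 mm², x = 200 mm, Ī = 30 172 mm⁴.
By symmetry the centroid is at mid-width, x̄ = 125 mm.
Transfer each piece to the vertical centroidal axis using Ī + A·d² with d = x − 125:
  plate: d = 0 mm → contributes +78 125 000 mm⁴
  hole 1: d = -75 mm → contributes −3 493 778 mm⁴
  hole 2: d = -25 mm → contributes −415 017 mm⁴
  hole 3: d = 25 mm → contributes −415 017 mm⁴
  hole 4: d = 75 mm → contributes −3 493 778 mm⁴
Total I = 70 307 411 mm⁴.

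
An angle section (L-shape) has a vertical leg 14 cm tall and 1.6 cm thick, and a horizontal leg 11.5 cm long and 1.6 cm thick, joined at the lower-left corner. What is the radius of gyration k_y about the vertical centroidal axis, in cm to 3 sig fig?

k_y ≈ 3.40 cm

Break the section into simple shapes (no overlaps), measuring from the bottom-left corner of the bounding box.
Vertical leg: 1.6 × 14, A = 22.4 cm², x = 0.8 cm, Ī = 4.7787 cm⁴.
Horizontal leg (remainder): 9.9 × 1.6, A = 15.84 cm², x = 6.55 cm, Ī = 129.37 cm⁴.
Centroid: x̄ = ΣA·x / ΣA = 3.1818 cm.
Transfer each piece to the vertical centroidal axis using Ī + A·d² with d = x − 3.1818:
  vertical leg: d = -2.3818 cm → contributes +131.85 cm⁴
  horizontal leg (remainder): d = 3.3682 cm → contributes +309.07 cm⁴
Total I = 440.93 cm⁴.
Radius of gyration: k = √(I/A) = √(440.93 / 38.24) = 3.3957 cm.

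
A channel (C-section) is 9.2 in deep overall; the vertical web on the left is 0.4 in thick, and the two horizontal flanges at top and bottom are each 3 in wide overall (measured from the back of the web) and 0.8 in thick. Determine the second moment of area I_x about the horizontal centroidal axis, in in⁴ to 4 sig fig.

Decompose the section into non-overlapping parts with the origin at the bottom-left of its bounding rectangle.
Web: 0.4 × 9.2, A = 3.68 in², y = 4.6 in, Ī = 25.9563 in⁴.
Top flange (beyond web): 2.6 × 0.8, A = 2.08 in², y = 8.8 in, Ī = 0.110933 in⁴.
Bottom flange (beyond web): 2.6 × 0.8, A = 2.08 in², y = 0.4 in, Ī = 0.110933 in⁴.
By symmetry the centroid is at mid-height, ȳ = 4.6 in.
Transfer each piece to the horizontal centroidal axis using Ī + A·d² with d = y − 4.6:
  web: d = 0 in → contributes +25.9563 in⁴
  top flange (beyond web): d = 4.2 in → contributes +36.8021 in⁴
  bottom flange (beyond web): d = -4.2 in → contributes +36.8021 in⁴
Total I = 99.5605 in⁴.

I_x ≈ 99.56 in⁴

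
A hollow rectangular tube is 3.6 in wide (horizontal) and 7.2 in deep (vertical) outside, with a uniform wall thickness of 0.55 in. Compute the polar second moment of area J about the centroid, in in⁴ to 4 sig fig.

Split into non-overlapping primitives; take the origin at the lower-left of the bounding box.
Outer rectangle: 3.6 × 7.2, A = 25.92 in², y = 3.6 in, Ī = 111.974 in⁴.
Inner void (subtracted): 2.5 × 6.1, A = 15.25 in², y = 3.6 in, Ī = 47.2877 in⁴.
By symmetry the centroid is at mid-height, ȳ = 3.6 in.
All pieces are centred on the centroidal x-axis, so I = ΣĪ (holes subtracted) = 64.6867 in⁴.
Repeating about the centroidal y-axis gives I_y = 20.0509 in⁴.
Polar second moment: J = I_x + I_y = 84.7376 in⁴.

J ≈ 84.74 in⁴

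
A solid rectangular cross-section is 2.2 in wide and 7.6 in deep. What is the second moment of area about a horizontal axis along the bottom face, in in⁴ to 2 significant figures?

I_base ≈ 320 in⁴

The section: 2.2 × 7.6, A = 16.72 in², y = 3.8 in, Ī = 80.48 in⁴.
Transfer it to a horizontal axis along the bottom face using Ī + A·d² with d = y − 0:
  the section: d = 3.8 in → contributes +321.9 in⁴
Total I = 321.9 in⁴.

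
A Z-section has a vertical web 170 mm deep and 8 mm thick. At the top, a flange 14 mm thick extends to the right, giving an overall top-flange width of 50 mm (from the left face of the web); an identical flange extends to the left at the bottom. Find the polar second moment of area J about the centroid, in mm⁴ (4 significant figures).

J ≈ 1.136 × 10⁷ mm⁴

Decompose the section into non-overlapping parts with the origin at the bottom-left of its bounding rectangle.
Web: 8 × 170, A = 1 360 mm², y = 85 mm, Ī = 3 275 333 mm⁴.
Top flange (beyond web): 42 × 14, A = 588 mm², y = 163 mm, Ī = 9 604 mm⁴.
Bottom flange (beyond web): 42 × 14, A = 588 mm², y = 7 mm, Ī = 9 604 mm⁴.
Centroid: ȳ = ΣA·y / ΣA = 85 mm.
Transfer each piece to the centroidal x-axis using Ī + A·d² with d = y − 85:
  web: d = 0 mm → contributes +3 275 333 mm⁴
  top flange (beyond web): d = 78 mm → contributes +3 586 996 mm⁴
  bottom flange (beyond web): d = -78 mm → contributes +3 586 996 mm⁴
Total I = 10 449 325 mm⁴.
For the y-axis: x̄ = 46 mm.
Repeating about the centroidal y-axis gives I_y = 915 125 mm⁴.
Polar second moment: J = I_x + I_y = 11 364 451 mm⁴.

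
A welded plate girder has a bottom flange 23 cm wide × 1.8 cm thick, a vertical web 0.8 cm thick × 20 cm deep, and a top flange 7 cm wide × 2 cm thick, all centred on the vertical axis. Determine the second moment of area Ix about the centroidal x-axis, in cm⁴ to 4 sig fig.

Ix ≈ 5924 cm⁴

Break the section into simple shapes (no overlaps), measuring from the bottom-left corner of the bounding box.
Bottom plate: 23 × 1.8, A = 41.4 cm², y = 0.9 cm, Ī = 11.178 cm⁴.
Web plate: 0.8 × 20, A = 16 cm², y = 11.8 cm, Ī = 533.333 cm⁴.
Top plate: 7 × 2, A = 14 cm², y = 22.8 cm, Ī = 4.66667 cm⁴.
Centroid: ȳ = ΣA·y / ΣA = 7.63669 cm.
Transfer each piece to the centroidal x-axis using Ī + A·d² with d = y − 7.63669:
  bottom plate: d = -6.73669 cm → contributes +1890.04 cm⁴
  web plate: d = 4.16331 cm → contributes +810.663 cm⁴
  top plate: d = 15.1633 cm → contributes +3223.63 cm⁴
Total I = 5924.33 cm⁴.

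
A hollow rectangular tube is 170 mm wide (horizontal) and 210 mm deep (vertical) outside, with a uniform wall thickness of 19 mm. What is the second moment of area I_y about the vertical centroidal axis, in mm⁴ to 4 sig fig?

I_y ≈ 5.301 × 10⁷ mm⁴

Split into non-overlapping primitives; take the origin at the lower-left of the bounding box.
Outer rectangle: 170 × 210, A = 35 700 mm², x = 85 mm, Ī = 85 977 500 mm⁴.
Inner void (subtracted): 132 × 172, A = 22 704 mm², x = 85 mm, Ī = 32 966 208 mm⁴.
By symmetry the centroid is at mid-width, x̄ = 85 mm.
All pieces are centred on the vertical centroidal axis, so I = ΣĪ (holes subtracted) = 53 011 292 mm⁴.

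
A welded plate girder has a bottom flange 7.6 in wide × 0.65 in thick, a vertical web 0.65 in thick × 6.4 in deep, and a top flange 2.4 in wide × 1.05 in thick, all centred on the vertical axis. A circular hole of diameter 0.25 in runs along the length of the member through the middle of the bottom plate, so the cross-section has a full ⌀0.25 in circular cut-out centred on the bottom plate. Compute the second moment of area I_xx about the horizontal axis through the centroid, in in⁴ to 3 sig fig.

I_xx ≈ 105 in⁴

Decompose the section into non-overlapping parts with the origin at the bottom-left of its bounding rectangle.
Bottom plate: 7.6 × 0.65, A = 4.94 in², y = 0.325 in, Ī = 0.17393 in⁴.
Web plate: 0.65 × 6.4, A = 4.16 in², y = 3.85 in, Ī = 14.199 in⁴.
Top plate: 2.4 × 1.05, A = 2.52 in², y = 7.575 in, Ī = 0.23153 in⁴.
Hole (subtracted): ⌀0.25, A = 0.049087 in², y = 0.325 in, Ī = 0.00019175 in⁴.
Centroid: ȳ = ΣA·y / ΣA = 3.1713 in.
Transfer each piece to the horizontal axis through the centroid using Ī + A·d² with d = y − 3.1713:
  bottom plate: d = -2.8463 in → contributes +40.194 in⁴
  web plate: d = 0.67872 in → contributes +16.116 in⁴
  top plate: d = 4.4037 in → contributes +49.101 in⁴
  hole: d = -2.8463 in → contributes −0.39786 in⁴
Total I = 105.01 in⁴.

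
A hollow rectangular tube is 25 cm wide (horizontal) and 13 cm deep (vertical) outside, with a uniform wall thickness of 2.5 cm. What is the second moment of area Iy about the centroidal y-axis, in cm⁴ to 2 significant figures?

Iy ≈ 1.2 × 10⁴ cm⁴

Decompose the section into non-overlapping parts with the origin at the bottom-left of its bounding rectangle.
Outer rectangle: 25 × 13, A = 325 cm², x = 12.5 cm, Ī = 16 927 cm⁴.
Inner void (subtracted): 20 × 8, A = 160 cm², x = 12.5 cm, Ī = 5 333 cm⁴.
By symmetry the centroid is at mid-width, x̄ = 12.5 cm.
All pieces are centred on the centroidal y-axis, so I = ΣĪ (holes subtracted) = 11 594 cm⁴.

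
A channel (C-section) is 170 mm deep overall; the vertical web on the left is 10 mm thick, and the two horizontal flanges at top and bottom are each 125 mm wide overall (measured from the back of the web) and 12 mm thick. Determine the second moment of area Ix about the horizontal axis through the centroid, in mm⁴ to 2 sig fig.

Ix ≈ 2.1 × 10⁷ mm⁴

Split into non-overlapping primitives; take the origin at the lower-left of the bounding box.
Web: 10 × 170, A = 1 700 mm², y = 85 mm, Ī = 4 094 167 mm⁴.
Top flange (beyond web): 115 × 12, A = 1 380 mm², y = 164 mm, Ī = 16 560 mm⁴.
Bottom flange (beyond web): 115 × 12, A = 1 380 mm², y = 6 mm, Ī = 16 560 mm⁴.
By symmetry the centroid is at mid-height, ȳ = 85 mm.
Transfer each piece to the horizontal axis through the centroid using Ī + A·d² with d = y − 85:
  web: d = 0 mm → contributes +4 094 167 mm⁴
  top flange (beyond web): d = 79 mm → contributes +8 629 140 mm⁴
  bottom flange (beyond web): d = -79 mm → contributes +8 629 140 mm⁴
Total I = 21 352 447 mm⁴.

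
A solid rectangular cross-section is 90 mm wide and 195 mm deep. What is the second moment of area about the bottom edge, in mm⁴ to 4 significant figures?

The section: 90 × 195, A = 17 550 mm², y = 97.5 mm, Ī = 55 611 563 mm⁴.
Transfer it to a horizontal axis along the bottom face using Ī + A·d² with d = y − 0:
  the section: d = 97.5 mm → contributes +222 446 250 mm⁴
Total I = 222 446 250 mm⁴.

I_base ≈ 2.224 × 10⁸ mm⁴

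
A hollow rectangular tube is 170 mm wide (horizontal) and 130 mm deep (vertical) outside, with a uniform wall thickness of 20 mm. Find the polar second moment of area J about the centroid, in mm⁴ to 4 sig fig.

Break the section into simple shapes (no overlaps), measuring from the bottom-left corner of the bounding box.
Outer rectangle: 170 × 130, A = 22 100 mm², y = 65 mm, Ī = 31 124 167 mm⁴.
Inner void (subtracted): 130 × 90, A = 11 700 mm², y = 65 mm, Ī = 7 897 500 mm⁴.
By symmetry the centroid is at mid-height, ȳ = 65 mm.
All pieces are centred on the centroidal x-axis, so I = ΣĪ (holes subtracted) = 23 226 667 mm⁴.
Repeating about the centroidal y-axis gives I_y = 36 746 667 mm⁴.
Polar second moment: J = I_x + I_y = 59 973 333 mm⁴.

J ≈ 5.997 × 10⁷ mm⁴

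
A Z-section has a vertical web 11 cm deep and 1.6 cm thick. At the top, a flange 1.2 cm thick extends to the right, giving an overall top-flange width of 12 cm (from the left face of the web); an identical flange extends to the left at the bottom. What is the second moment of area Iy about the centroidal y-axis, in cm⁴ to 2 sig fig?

Split into non-overlapping primitives; take the origin at the lower-left of the bounding box.
Web: 1.6 × 11, A = 17.6 cm², x = 11.2 cm, Ī = 3.755 cm⁴.
Top flange (beyond web): 10.4 × 1.2, A = 12.48 cm², x = 17.2 cm, Ī = 112.5 cm⁴.
Bottom flange (beyond web): 10.4 × 1.2, A = 12.48 cm², x = 5.2 cm, Ī = 112.5 cm⁴.
Centroid: x̄ = ΣA·x / ΣA = 11.2 cm.
Transfer each piece to the centroidal y-axis using Ī + A·d² with d = x − 11.2:
  web: d = 0 cm → contributes +3.755 cm⁴
  top flange (beyond web): d = 6 cm → contributes +561.8 cm⁴
  bottom flange (beyond web): d = -6 cm → contributes +561.8 cm⁴
Total I = 1 127 cm⁴.

Iy ≈ 1100 cm⁴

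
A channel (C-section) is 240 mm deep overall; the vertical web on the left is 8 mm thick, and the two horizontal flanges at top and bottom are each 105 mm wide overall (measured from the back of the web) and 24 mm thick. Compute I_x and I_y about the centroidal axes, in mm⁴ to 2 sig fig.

Break the section into simple shapes (no overlaps), measuring from the bottom-left corner of the bounding box.
Web: 8 × 240, A = 1 920 mm², y = 120 mm, Ī = 9 216 000 mm⁴.
Top flange (beyond web): 97 × 24, A = 2 328 mm², y = 228 mm, Ī = 111 744 mm⁴.
Bottom flange (beyond web): 97 × 24, A = 2 328 mm², y = 12 mm, Ī = 111 744 mm⁴.
By symmetry the centroid is at mid-height, ȳ = 120 mm.
Transfer each piece to the centroidal x-axis using Ī + A·d² with d = y − 120:
  web: d = 0 mm → contributes +9 216 000 mm⁴
  top flange (beyond web): d = 108 mm → contributes +27 265 536 mm⁴
  bottom flange (beyond web): d = -108 mm → contributes +27 265 536 mm⁴
Total I = 63 747 072 mm⁴.
For the y-axis: x̄ = 41.17 mm.
Repeating about the centroidal y-axis gives I_y = 7 407 823 mm⁴.

I_x ≈ 6.4 × 10⁷ mm⁴, I_y ≈ 7.4 × 10⁶ mm⁴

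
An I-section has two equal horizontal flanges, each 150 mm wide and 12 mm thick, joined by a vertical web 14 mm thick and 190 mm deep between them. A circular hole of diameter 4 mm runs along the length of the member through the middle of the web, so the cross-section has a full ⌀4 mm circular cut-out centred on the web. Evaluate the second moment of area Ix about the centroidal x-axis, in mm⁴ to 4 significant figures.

Ix ≈ 4.477 × 10⁷ mm⁴

Treat the section as a set of non-overlapping primitives; coordinates are from the bounding-box lower-left.
Bottom flange: 150 × 12, A = 1 800 mm², y = 6 mm, Ī = 21 600 mm⁴.
Web: 14 × 190, A = 2 660 mm², y = 107 mm, Ī = 8 002 167 mm⁴.
Top flange: 150 × 12, A = 1 800 mm², y = 208 mm, Ī = 21 600 mm⁴.
Hole (subtracted): ⌀4, A = 12.5664 mm², y = 107 mm, Ī = 12.5664 mm⁴.
By symmetry the centroid is at mid-height, ȳ = 107 mm.
Transfer each piece to the centroidal x-axis using Ī + A·d² with d = y − 107:
  bottom flange: d = -101 mm → contributes +18 383 400 mm⁴
  web: d = 0 mm → contributes +8 002 167 mm⁴
  top flange: d = 101 mm → contributes +18 383 400 mm⁴
  hole: d = 0 mm → contributes −12.5664 mm⁴
Total I = 44 768 954 mm⁴.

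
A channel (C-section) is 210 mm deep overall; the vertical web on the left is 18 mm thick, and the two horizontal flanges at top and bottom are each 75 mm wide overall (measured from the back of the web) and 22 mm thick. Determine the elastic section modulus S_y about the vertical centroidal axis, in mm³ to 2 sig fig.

Split into non-overlapping primitives; take the origin at the lower-left of the bounding box.
Web: 18 × 210, A = 3 780 mm², x = 9 mm, Ī = 102 060 mm⁴.
Top flange (beyond web): 57 × 22, A = 1 254 mm², x = 46.5 mm, Ī = 339 521 mm⁴.
Bottom flange (beyond web): 57 × 22, A = 1 254 mm², x = 46.5 mm, Ī = 339 521 mm⁴.
Centroid: x̄ = ΣA·x / ΣA = 23.96 mm.
Transfer each piece to the vertical centroidal axis using Ī + A·d² with d = x − 23.96:
  web: d = -14.96 mm → contributes +947 698 mm⁴
  top flange (beyond web): d = 22.54 mm → contributes +976 783 mm⁴
  bottom flange (beyond web): d = 22.54 mm → contributes +976 783 mm⁴
Total I = 2 901 264 mm⁴.
Extreme fibre distance c = 51.04 mm; S = I/c = 56 840 mm³.

S_y ≈ 5.7 × 10⁴ mm³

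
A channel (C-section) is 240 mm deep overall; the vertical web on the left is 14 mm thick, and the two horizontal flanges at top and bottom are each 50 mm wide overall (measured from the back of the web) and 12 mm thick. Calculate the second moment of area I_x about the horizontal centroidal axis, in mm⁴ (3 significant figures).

Break the section into simple shapes (no overlaps), measuring from the bottom-left corner of the bounding box.
Web: 14 × 240, A = 3 360 mm², y = 120 mm, Ī = 16 128 000 mm⁴.
Top flange (beyond web): 36 × 12, A = 432 mm², y = 234 mm, Ī = 5 184 mm⁴.
Bottom flange (beyond web): 36 × 12, A = 432 mm², y = 6 mm, Ī = 5 184 mm⁴.
By symmetry the centroid is at mid-height, ȳ = 120 mm.
Transfer each piece to the horizontal centroidal axis using Ī + A·d² with d = y − 120:
  web: d = 0 mm → contributes +16 128 000 mm⁴
  top flange (beyond web): d = 114 mm → contributes +5 619 456 mm⁴
  bottom flange (beyond web): d = -114 mm → contributes +5 619 456 mm⁴
Total I = 27 366 912 mm⁴.

I_x ≈ 2.74 × 10⁷ mm⁴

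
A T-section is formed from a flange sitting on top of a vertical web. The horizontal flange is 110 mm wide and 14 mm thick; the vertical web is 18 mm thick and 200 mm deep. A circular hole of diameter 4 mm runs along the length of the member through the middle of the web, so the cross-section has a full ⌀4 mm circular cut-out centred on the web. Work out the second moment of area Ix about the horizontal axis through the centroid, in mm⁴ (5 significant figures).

Treat the section as a set of non-overlapping primitives; coordinates are from the bounding-box lower-left.
Flange: 110 × 14, A = 1 540 mm², y = 207 mm, Ī = 25153.33 mm⁴.
Web: 18 × 200, A = 3 600 mm², y = 100 mm, Ī = 12 000 000 mm⁴.
Hole (subtracted): ⌀4, A = 12.56637 mm², y = 100 mm, Ī = 12.56637 mm⁴.
Centroid: ȳ = ΣA·y / ΣA = 132.1369 mm.
Transfer each piece to the horizontal axis through the centroid using Ī + A·d² with d = y − 132.1369:
  flange: d = 74.86307 mm → contributes +8 656 050 mm⁴
  web: d = -32.13693 mm → contributes +15 718 017 mm⁴
  hole: d = -32.13693 mm → contributes −12990.89 mm⁴
Total I = 24 361 077 mm⁴.

Ix ≈ 2.4361 × 10⁷ mm⁴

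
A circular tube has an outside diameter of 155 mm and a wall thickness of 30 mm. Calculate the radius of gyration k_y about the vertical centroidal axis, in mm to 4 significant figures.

Decompose the section into non-overlapping parts with the origin at the bottom-left of its bounding rectangle.
Outer circle: ⌀155, A = 18869.2 mm², x = 77.5 mm, Ī = 28 333 269 mm⁴.
Bore (subtracted): ⌀95, A = 7088.22 mm², x = 77.5 mm, Ī = 3 998 198 mm⁴.
By symmetry the centroid is at mid-width, x̄ = 77.5 mm.
All pieces are centred on the vertical centroidal axis, so I = ΣĪ (holes subtracted) = 24 335 071 mm⁴.
Radius of gyration: k = √(I/A) = √(24 335 071 / 11 781) = 45.4491 mm.

k_y ≈ 45.45 mm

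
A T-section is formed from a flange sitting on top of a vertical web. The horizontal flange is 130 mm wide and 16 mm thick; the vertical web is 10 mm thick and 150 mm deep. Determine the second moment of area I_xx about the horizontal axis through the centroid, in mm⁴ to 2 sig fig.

I_xx ≈ 8.9 × 10⁶ mm⁴

Split into non-overlapping primitives; take the origin at the lower-left of the bounding box.
Flange: 130 × 16, A = 2 080 mm², y = 158 mm, Ī = 44 373 mm⁴.
Web: 10 × 150, A = 1 500 mm², y = 75 mm, Ī = 2 812 500 mm⁴.
Centroid: ȳ = ΣA·y / ΣA = 123.2 mm.
Transfer each piece to the horizontal axis through the centroid using Ī + A·d² with d = y − 123.2:
  flange: d = 34.78 mm → contributes +2 559 941 mm⁴
  web: d = -48.22 mm → contributes +6 300 754 mm⁴
Total I = 8 860 695 mm⁴.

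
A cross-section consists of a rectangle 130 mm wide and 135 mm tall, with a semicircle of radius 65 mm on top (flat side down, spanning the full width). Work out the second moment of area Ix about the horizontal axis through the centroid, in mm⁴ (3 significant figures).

Break the section into simple shapes (no overlaps), measuring from the bottom-left corner of the bounding box.
Rectangular body: 130 × 135, A = 17 550 mm², y = 67.5 mm, Ī = 26 654 063 mm⁴.
Semicircular cap: semicircle r = 65, A = 6636.6 mm², y = 162.59 mm, Ī = 1 959 230 mm⁴.
Centroid: ȳ = ΣA·y / ΣA = 93.591 mm.
Transfer each piece to the horizontal axis through the centroid using Ī + A·d² with d = y − 93.591:
  rectangular body: d = -26.091 mm → contributes +38 601 125 mm⁴
  semicircular cap: d = 68.996 mm → contributes +33 552 287 mm⁴
Total I = 72 153 412 mm⁴.

Ix ≈ 7.22 × 10⁷ mm⁴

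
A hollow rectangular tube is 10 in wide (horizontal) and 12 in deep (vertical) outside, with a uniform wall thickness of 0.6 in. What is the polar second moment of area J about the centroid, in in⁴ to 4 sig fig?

Decompose the section into non-overlapping parts with the origin at the bottom-left of its bounding rectangle.
Outer rectangle: 10 × 12, A = 120 in², y = 6 in, Ī = 1 440 in⁴.
Inner void (subtracted): 8.8 × 10.8, A = 95.04 in², y = 6 in, Ī = 923.789 in⁴.
By symmetry the centroid is at mid-height, ȳ = 6 in.
All pieces are centred on the centroidal x-axis, so I = ΣĪ (holes subtracted) = 516.211 in⁴.
Repeating about the centroidal y-axis gives I_y = 386.675 in⁴.
Polar second moment: J = I_x + I_y = 902.886 in⁴.

J ≈ 902.9 in⁴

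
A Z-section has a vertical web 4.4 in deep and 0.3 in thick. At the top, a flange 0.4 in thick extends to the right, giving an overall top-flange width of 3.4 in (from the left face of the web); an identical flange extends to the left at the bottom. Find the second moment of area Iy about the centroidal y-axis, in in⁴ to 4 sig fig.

Break the section into simple shapes (no overlaps), measuring from the bottom-left corner of the bounding box.
Web: 0.3 × 4.4, A = 1.32 in², x = 3.25 in, Ī = 0.0099 in⁴.
Top flange (beyond web): 3.1 × 0.4, A = 1.24 in², x = 4.95 in, Ī = 0.993033 in⁴.
Bottom flange (beyond web): 3.1 × 0.4, A = 1.24 in², x = 1.55 in, Ī = 0.993033 in⁴.
Centroid: x̄ = ΣA·x / ΣA = 3.25 in.
Transfer each piece to the centroidal y-axis using Ī + A·d² with d = x − 3.25:
  web: d = 0 in → contributes +0.0099 in⁴
  top flange (beyond web): d = 1.7 in → contributes +4.57663 in⁴
  bottom flange (beyond web): d = -1.7 in → contributes +4.57663 in⁴
Total I = 9.16317 in⁴.

Iy ≈ 9.163 in⁴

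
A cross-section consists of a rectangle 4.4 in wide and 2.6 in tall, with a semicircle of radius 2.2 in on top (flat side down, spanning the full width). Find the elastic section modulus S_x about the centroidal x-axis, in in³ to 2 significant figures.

S_x ≈ 12 in³

Split into non-overlapping primitives; take the origin at the lower-left of the bounding box.
Rectangular body: 4.4 × 2.6, A = 11.44 in², y = 1.3 in, Ī = 6.445 in⁴.
Semicircular cap: semicircle r = 2.2, A = 7.603 in², y = 3.534 in, Ī = 2.571 in⁴.
Centroid: ȳ = ΣA·y / ΣA = 2.192 in.
Transfer each piece to the centroidal x-axis using Ī + A·d² with d = y − 2.192:
  rectangular body: d = -0.8918 in → contributes +15.54 in⁴
  semicircular cap: d = 1.342 in → contributes +16.26 in⁴
Total I = 31.8 in⁴.
Extreme fibre distance c = 2.608 in; S = I/c = 12.19 in³.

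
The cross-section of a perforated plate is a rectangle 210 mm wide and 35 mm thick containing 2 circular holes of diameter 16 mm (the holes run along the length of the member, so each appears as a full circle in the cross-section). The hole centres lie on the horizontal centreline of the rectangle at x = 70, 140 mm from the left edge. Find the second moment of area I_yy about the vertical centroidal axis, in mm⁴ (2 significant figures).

Treat the section as a set of non-overlapping primitives; coordinates are from the bounding-box lower-left.
Plate: 210 × 35, A = 7 350 mm², x = 105 mm, Ī = 27 011 250 mm⁴.
Hole 1 (subtracted): ⌀16, A = 201.1 mm², x = 70 mm, Ī = 3 217 mm⁴.
Hole 2 (subtracted): ⌀16, A = 201.1 mm², x = 140 mm, Ī = 3 217 mm⁴.
By symmetry the centroid is at mid-width, x̄ = 105 mm.
Transfer each piece to the vertical centroidal axis using Ī + A·d² with d = x − 105:
  plate: d = 0 mm → contributes +27 011 250 mm⁴
  hole 1: d = -35 mm → contributes −249 518 mm⁴
  hole 2: d = 35 mm → contributes −249 518 mm⁴
Total I = 26 512 214 mm⁴.

I_yy ≈ 2.7 × 10⁷ mm⁴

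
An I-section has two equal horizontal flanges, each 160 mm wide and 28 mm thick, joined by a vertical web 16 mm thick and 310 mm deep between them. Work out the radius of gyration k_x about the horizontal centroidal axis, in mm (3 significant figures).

Treat the section as a set of non-overlapping primitives; coordinates are from the bounding-box lower-left.
Bottom flange: 160 × 28, A = 4 480 mm², y = 14 mm, Ī = 292 693 mm⁴.
Web: 16 × 310, A = 4 960 mm², y = 183 mm, Ī = 39 721 333 mm⁴.
Top flange: 160 × 28, A = 4 480 mm², y = 352 mm, Ī = 292 693 mm⁴.
By symmetry the centroid is at mid-height, ȳ = 183 mm.
Transfer each piece to the horizontal centroidal axis using Ī + A·d² with d = y − 183:
  bottom flange: d = -169 mm → contributes +128 245 973 mm⁴
  web: d = 0 mm → contributes +39 721 333 mm⁴
  top flange: d = 169 mm → contributes +128 245 973 mm⁴
Total I = 296 213 280 mm⁴.
Radius of gyration: k = √(I/A) = √(296 213 280 / 13 920) = 145.88 mm.

k_x ≈ 146 mm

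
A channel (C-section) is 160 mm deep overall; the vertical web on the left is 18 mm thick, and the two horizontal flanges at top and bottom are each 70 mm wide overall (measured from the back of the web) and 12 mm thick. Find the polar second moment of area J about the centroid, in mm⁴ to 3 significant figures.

J ≈ 1.44 × 10⁷ mm⁴

Decompose the section into non-overlapping parts with the origin at the bottom-left of its bounding rectangle.
Web: 18 × 160, A = 2 880 mm², y = 80 mm, Ī = 6 144 000 mm⁴.
Top flange (beyond web): 52 × 12, A = 624 mm², y = 154 mm, Ī = 7 488 mm⁴.
Bottom flange (beyond web): 52 × 12, A = 624 mm², y = 6 mm, Ī = 7 488 mm⁴.
By symmetry the centroid is at mid-height, ȳ = 80 mm.
Transfer each piece to the centroidal x-axis using Ī + A·d² with d = y − 80:
  web: d = 0 mm → contributes +6 144 000 mm⁴
  top flange (beyond web): d = 74 mm → contributes +3 424 512 mm⁴
  bottom flange (beyond web): d = -74 mm → contributes +3 424 512 mm⁴
Total I = 12 993 024 mm⁴.
For the y-axis: x̄ = 19.581 mm.
Repeating about the centroidal y-axis gives I_y = 1 425 581 mm⁴.
Polar second moment: J = I_x + I_y = 14 418 605 mm⁴.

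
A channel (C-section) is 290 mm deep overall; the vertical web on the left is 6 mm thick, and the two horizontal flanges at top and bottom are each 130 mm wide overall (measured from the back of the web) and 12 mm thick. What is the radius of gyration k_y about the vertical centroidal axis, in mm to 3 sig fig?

k_y ≈ 42.3 mm

Split into non-overlapping primitives; take the origin at the lower-left of the bounding box.
Web: 6 × 290, A = 1 740 mm², x = 3 mm, Ī = 5 220 mm⁴.
Top flange (beyond web): 124 × 12, A = 1 488 mm², x = 68 mm, Ī = 1 906 624 mm⁴.
Bottom flange (beyond web): 124 × 12, A = 1 488 mm², x = 68 mm, Ī = 1 906 624 mm⁴.
Centroid: x̄ = ΣA·x / ΣA = 44.018 mm.
Transfer each piece to the vertical centroidal axis using Ī + A·d² with d = x − 44.018:
  web: d = -41.018 mm → contributes +2 932 702 mm⁴
  top flange (beyond web): d = 23.982 mm → contributes +2 762 440 mm⁴
  bottom flange (beyond web): d = 23.982 mm → contributes +2 762 440 mm⁴
Total I = 8 457 583 mm⁴.
Radius of gyration: k = √(I/A) = √(8 457 583 / 4 716) = 42.348 mm.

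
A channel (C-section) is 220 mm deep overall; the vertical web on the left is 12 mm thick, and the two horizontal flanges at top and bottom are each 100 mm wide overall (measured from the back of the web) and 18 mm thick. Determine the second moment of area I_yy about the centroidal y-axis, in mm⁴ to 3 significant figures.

Treat the section as a set of non-overlapping primitives; coordinates are from the bounding-box lower-left.
Web: 12 × 220, A = 2 640 mm², x = 6 mm, Ī = 31 680 mm⁴.
Top flange (beyond web): 88 × 18, A = 1 584 mm², x = 56 mm, Ī = 1 022 208 mm⁴.
Bottom flange (beyond web): 88 × 18, A = 1 584 mm², x = 56 mm, Ī = 1 022 208 mm⁴.
Centroid: x̄ = ΣA·x / ΣA = 33.273 mm.
Transfer each piece to the centroidal y-axis using Ī + A·d² with d = x − 33.273:
  web: d = -27.273 mm → contributes +1 995 316 mm⁴
  top flange (beyond web): d = 22.727 mm → contributes +1 840 390 mm⁴
  bottom flange (beyond web): d = 22.727 mm → contributes +1 840 390 mm⁴
Total I = 5 676 096 mm⁴.

I_yy ≈ 5.68 × 10⁶ mm⁴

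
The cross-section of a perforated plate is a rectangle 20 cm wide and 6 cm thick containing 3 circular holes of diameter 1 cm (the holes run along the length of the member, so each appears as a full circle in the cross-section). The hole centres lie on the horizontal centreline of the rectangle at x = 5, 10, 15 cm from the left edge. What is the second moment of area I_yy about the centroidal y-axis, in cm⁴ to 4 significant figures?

Decompose the section into non-overlapping parts with the origin at the bottom-left of its bounding rectangle.
Plate: 20 × 6, A = 120 cm², x = 10 cm, Ī = 4 000 cm⁴.
Hole 1 (subtracted): ⌀1, A = 0.785398 cm², x = 5 cm, Ī = 0.0490874 cm⁴.
Hole 2 (subtracted): ⌀1, A = 0.785398 cm², x = 10 cm, Ī = 0.0490874 cm⁴.
Hole 3 (subtracted): ⌀1, A = 0.785398 cm², x = 15 cm, Ī = 0.0490874 cm⁴.
By symmetry the centroid is at mid-width, x̄ = 10 cm.
Transfer each piece to the centroidal y-axis using Ī + A·d² with d = x − 10:
  plate: d = 0 cm → contributes +4 000 cm⁴
  hole 1: d = -5 cm → contributes −19.684 cm⁴
  hole 2: d = 0 cm → contributes −0.0490874 cm⁴
  hole 3: d = 5 cm → contributes −19.684 cm⁴
Total I = 3960.58 cm⁴.

I_yy ≈ 3961 cm⁴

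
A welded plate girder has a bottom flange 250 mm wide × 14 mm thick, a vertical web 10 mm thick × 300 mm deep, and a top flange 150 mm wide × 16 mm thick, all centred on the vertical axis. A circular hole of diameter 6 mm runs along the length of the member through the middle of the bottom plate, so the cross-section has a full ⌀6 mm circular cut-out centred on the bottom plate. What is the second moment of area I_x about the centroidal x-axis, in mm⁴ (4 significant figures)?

I_x ≈ 1.650 × 10⁸ mm⁴

Treat the section as a set of non-overlapping primitives; coordinates are from the bounding-box lower-left.
Bottom plate: 250 × 14, A = 3 500 mm², y = 7 mm, Ī = 57166.7 mm⁴.
Web plate: 10 × 300, A = 3 000 mm², y = 164 mm, Ī = 22 500 000 mm⁴.
Top plate: 150 × 16, A = 2 400 mm², y = 322 mm, Ī = 51 200 mm⁴.
Hole (subtracted): ⌀6, A = 28.2743 mm², y = 7 mm, Ī = 63.6173 mm⁴.
Centroid: ȳ = ΣA·y / ΣA = 145.305 mm.
Transfer each piece to the centroidal x-axis using Ī + A·d² with d = y − 145.305:
  bottom plate: d = -138.305 mm → contributes +67 005 684 mm⁴
  web plate: d = 18.6955 mm → contributes +23 548 560 mm⁴
  top plate: d = 176.695 mm → contributes +74 982 279 mm⁴
  hole: d = -138.305 mm → contributes −540 899 mm⁴
Total I = 164 995 624 mm⁴.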